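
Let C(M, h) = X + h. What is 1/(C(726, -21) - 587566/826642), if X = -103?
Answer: -413321/51545587 ≈ -0.0080186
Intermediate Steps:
C(M, h) = -103 + h
1/(C(726, -21) - 587566/826642) = 1/((-103 - 21) - 587566/826642) = 1/(-124 - 587566*1/826642) = 1/(-124 - 293783/413321) = 1/(-51545587/413321) = -413321/51545587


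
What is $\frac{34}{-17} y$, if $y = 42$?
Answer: $-84$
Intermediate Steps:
$\frac{34}{-17} y = \frac{34}{-17} \cdot 42 = 34 \left(- \frac{1}{17}\right) 42 = \left(-2\right) 42 = -84$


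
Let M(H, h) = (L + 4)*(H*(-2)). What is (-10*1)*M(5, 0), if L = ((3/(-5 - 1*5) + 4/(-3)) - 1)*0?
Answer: 400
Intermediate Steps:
L = 0 (L = ((3/(-5 - 5) + 4*(-1/3)) - 1)*0 = ((3/(-10) - 4/3) - 1)*0 = ((3*(-1/10) - 4/3) - 1)*0 = ((-3/10 - 4/3) - 1)*0 = (-49/30 - 1)*0 = -79/30*0 = 0)
M(H, h) = -8*H (M(H, h) = (0 + 4)*(H*(-2)) = 4*(-2*H) = -8*H)
(-10*1)*M(5, 0) = (-10*1)*(-8*5) = -10*(-40) = 400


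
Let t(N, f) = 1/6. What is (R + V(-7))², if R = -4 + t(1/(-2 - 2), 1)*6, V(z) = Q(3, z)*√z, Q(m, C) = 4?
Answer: (3 - 4*I*√7)² ≈ -103.0 - 63.498*I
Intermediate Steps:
V(z) = 4*√z
t(N, f) = ⅙
R = -3 (R = -4 + (⅙)*6 = -4 + 1 = -3)
(R + V(-7))² = (-3 + 4*√(-7))² = (-3 + 4*(I*√7))² = (-3 + 4*I*√7)²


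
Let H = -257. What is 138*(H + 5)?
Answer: -34776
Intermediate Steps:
138*(H + 5) = 138*(-257 + 5) = 138*(-252) = -34776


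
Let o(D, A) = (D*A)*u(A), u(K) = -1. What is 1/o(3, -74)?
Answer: 1/222 ≈ 0.0045045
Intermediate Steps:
o(D, A) = -A*D (o(D, A) = (D*A)*(-1) = (A*D)*(-1) = -A*D)
1/o(3, -74) = 1/(-1*(-74)*3) = 1/222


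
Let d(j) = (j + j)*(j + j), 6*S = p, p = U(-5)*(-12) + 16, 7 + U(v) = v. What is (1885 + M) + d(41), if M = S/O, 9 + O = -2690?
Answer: 69706993/8097 ≈ 8609.0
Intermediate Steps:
U(v) = -7 + v
O = -2699 (O = -9 - 2690 = -2699)
p = 160 (p = (-7 - 5)*(-12) + 16 = -12*(-12) + 16 = 144 + 16 = 160)
S = 80/3 (S = (⅙)*160 = 80/3 ≈ 26.667)
d(j) = 4*j² (d(j) = (2*j)*(2*j) = 4*j²)
M = -80/8097 (M = (80/3)/(-2699) = (80/3)*(-1/2699) = -80/8097 ≈ -0.0098802)
(1885 + M) + d(41) = (1885 - 80/8097) + 4*41² = 15262765/8097 + 4*1681 = 15262765/8097 + 6724 = 69706993/8097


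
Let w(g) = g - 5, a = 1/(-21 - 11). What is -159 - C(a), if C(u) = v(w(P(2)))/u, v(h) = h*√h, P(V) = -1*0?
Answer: -159 - 160*I*√5 ≈ -159.0 - 357.77*I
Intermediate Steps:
P(V) = 0
a = -1/32 (a = 1/(-32) = -1/32 ≈ -0.031250)
w(g) = -5 + g
v(h) = h^(3/2)
C(u) = -5*I*√5/u (C(u) = (-5 + 0)^(3/2)/u = (-5)^(3/2)/u = (-5*I*√5)/u = -5*I*√5/u)
-159 - C(a) = -159 - (-5)*I*√5/(-1/32) = -159 - (-5)*I*√5*(-32) = -159 - 160*I*√5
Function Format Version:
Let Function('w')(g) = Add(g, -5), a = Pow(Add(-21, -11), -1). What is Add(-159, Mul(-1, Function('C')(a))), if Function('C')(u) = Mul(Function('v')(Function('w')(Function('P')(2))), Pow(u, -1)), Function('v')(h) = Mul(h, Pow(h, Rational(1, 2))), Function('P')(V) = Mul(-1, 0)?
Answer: Add(-159, Mul(-160, I, Pow(5, Rational(1, 2)))) ≈ Add(-159.00, Mul(-357.77, I))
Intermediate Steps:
Function('P')(V) = 0
a = Rational(-1, 32) (a = Pow(-32, -1) = Rational(-1, 32) ≈ -0.031250)
Function('w')(g) = Add(-5, g)
Function('v')(h) = Pow(h, Rational(3, 2))
Function('C')(u) = Mul(-5, I, Pow(5, Rational(1, 2)), Pow(u, -1)) (Function('C')(u) = Mul(Pow(Add(-5, 0), Rational(3, 2)), Pow(u, -1)) = Mul(Pow(-5, Rational(3, 2)), Pow(u, -1)) = Mul(Mul(-5, I, Pow(5, Rational(1, 2))), Pow(u, -1)) = Mul(-5, I, Pow(5, Rational(1, 2)), Pow(u, -1)))
Add(-159, Mul(-1, Function('C')(a))) = Add(-159, Mul(-1, Mul(-5, I, Pow(5, Rational(1, 2)), Pow(Rational(-1, 32), -1)))) = Add(-159, Mul(-1, Mul(-5, I, Pow(5, Rational(1, 2)), -32))) = Add(-159, Mul(-1, Mul(160, I, Pow(5, Rational(1, 2))))) = Add(-159, Mul(-160, I, Pow(5, Rational(1, 2))))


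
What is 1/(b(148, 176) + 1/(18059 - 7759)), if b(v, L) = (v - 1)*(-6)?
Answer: -10300/9084599 ≈ -0.0011338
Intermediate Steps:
b(v, L) = 6 - 6*v (b(v, L) = (-1 + v)*(-6) = 6 - 6*v)
1/(b(148, 176) + 1/(18059 - 7759)) = 1/((6 - 6*148) + 1/(18059 - 7759)) = 1/((6 - 888) + 1/10300) = 1/(-882 + 1/10300) = 1/(-9084599/10300) = -10300/9084599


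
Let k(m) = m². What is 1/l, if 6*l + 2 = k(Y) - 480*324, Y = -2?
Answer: -3/77759 ≈ -3.8581e-5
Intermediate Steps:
l = -77759/3 (l = -⅓ + ((-2)² - 480*324)/6 = -⅓ + (4 - 155520)/6 = -⅓ + (⅙)*(-155516) = -⅓ - 77758/3 = -77759/3 ≈ -25920.)
1/l = 1/(-77759/3) = -3/77759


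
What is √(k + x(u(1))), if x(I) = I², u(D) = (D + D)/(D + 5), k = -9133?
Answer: 2*I*√20549/3 ≈ 95.566*I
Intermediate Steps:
u(D) = 2*D/(5 + D) (u(D) = (2*D)/(5 + D) = 2*D/(5 + D))
√(k + x(u(1))) = √(-9133 + (2*1/(5 + 1))²) = √(-9133 + (2*1/6)²) = √(-9133 + (2*1*(⅙))²) = √(-9133 + (⅓)²) = √(-9133 + ⅑) = √(-82196/9) = 2*I*√20549/3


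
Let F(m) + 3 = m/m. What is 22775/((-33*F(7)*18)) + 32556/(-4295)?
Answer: 59142097/5102460 ≈ 11.591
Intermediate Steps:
F(m) = -2 (F(m) = -3 + m/m = -3 + 1 = -2)
22775/((-33*F(7)*18)) + 32556/(-4295) = 22775/((-33*(-2)*18)) + 32556/(-4295) = 22775/((66*18)) + 32556*(-1/4295) = 22775/1188 - 32556/4295 = 59142097/5102460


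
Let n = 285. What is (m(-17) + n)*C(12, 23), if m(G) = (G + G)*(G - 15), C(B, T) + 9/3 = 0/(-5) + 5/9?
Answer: -30206/9 ≈ -3356.2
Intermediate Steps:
C(B, T) = -22/9 (C(B, T) = -3 + (0/(-5) + 5/9) = -3 + (0*(-⅕) + 5*(⅑)) = -3 + (0 + 5/9) = -3 + 5/9 = -22/9)
m(G) = 2*G*(-15 + G) (m(G) = (2*G)*(-15 + G) = 2*G*(-15 + G))
(m(-17) + n)*C(12, 23) = (2*(-17)*(-15 - 17) + 285)*(-22/9) = (2*(-17)*(-32) + 285)*(-22/9) = (1088 + 285)*(-22/9) = 1373*(-22/9) = -30206/9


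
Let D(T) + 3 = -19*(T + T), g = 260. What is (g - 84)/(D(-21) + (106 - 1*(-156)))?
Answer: 176/1057 ≈ 0.16651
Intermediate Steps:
D(T) = -3 - 38*T (D(T) = -3 - 19*(T + T) = -3 - 38*T)
(g - 84)/(D(-21) + (106 - 1*(-156))) = (260 - 84)/((-3 - 38*(-21)) + (106 - 1*(-156))) = 176/((-3 + 798) + (106 + 156)) = 176/(795 + 262) = 176/1057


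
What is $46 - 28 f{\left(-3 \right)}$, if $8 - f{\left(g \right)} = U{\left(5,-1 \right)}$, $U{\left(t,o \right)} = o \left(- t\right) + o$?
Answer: $-66$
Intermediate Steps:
$U{\left(t,o \right)} = o - o t$ ($U{\left(t,o \right)} = - o t + o = o - o t$)
$f{\left(g \right)} = 4$ ($f{\left(g \right)} = 8 - - (1 - 5) = 8 - \left(-1\right) \left(-4\right) = 8 - 4 = 4$)
$46 - 28 f{\left(-3 \right)} = 46 - 112 = -66$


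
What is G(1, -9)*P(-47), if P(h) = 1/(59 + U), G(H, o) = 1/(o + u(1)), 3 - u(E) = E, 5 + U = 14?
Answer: -1/476 ≈ -0.0021008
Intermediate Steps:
U = 9 (U = -5 + 14 = 9)
u(E) = 3 - E
G(H, o) = 1/(2 + o) (G(H, o) = 1/(o + (3 - 1*1)) = 1/(o + (3 - 1)) = 1/(o + 2) = 1/(2 + o))
P(h) = 1/68 (P(h) = 1/(59 + 9) = 1/68)
G(1, -9)*P(-47) = (1/68)/(2 - 9) = (1/68)/(-7) = -⅐*1/68 = -1/476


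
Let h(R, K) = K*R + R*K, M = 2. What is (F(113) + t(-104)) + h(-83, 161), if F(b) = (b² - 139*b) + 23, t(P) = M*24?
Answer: -29593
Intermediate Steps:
h(R, K) = 2*K*R (h(R, K) = K*R + K*R = 2*K*R)
t(P) = 48 (t(P) = 2*24 = 48)
F(b) = 23 + b² - 139*b
(F(113) + t(-104)) + h(-83, 161) = ((23 + 113² - 139*113) + 48) + 2*161*(-83) = ((23 + 12769 - 15707) + 48) - 26726 = (-2915 + 48) - 26726 = -2867 - 26726 = -29593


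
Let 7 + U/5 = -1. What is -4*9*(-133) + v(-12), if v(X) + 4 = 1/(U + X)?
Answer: 248767/52 ≈ 4784.0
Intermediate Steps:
U = -40 (U = -35 + 5*(-1) = -35 - 5 = -40)
v(X) = -4 + 1/(-40 + X)
-4*9*(-133) + v(-12) = -4*9*(-133) + (161 - 4*(-12))/(-40 - 12) = -36*(-133) + (161 + 48)/(-52) = 4788 - 1/52*209 = 4788 - 209/52 = 248767/52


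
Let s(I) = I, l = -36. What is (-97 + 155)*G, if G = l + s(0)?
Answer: -2088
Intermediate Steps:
G = -36 (G = -36 + 0 = -36)
(-97 + 155)*G = (-97 + 155)*(-36) = 58*(-36) = -2088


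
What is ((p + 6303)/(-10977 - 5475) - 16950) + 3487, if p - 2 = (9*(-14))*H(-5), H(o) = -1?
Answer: -221499707/16452 ≈ -13463.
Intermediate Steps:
p = 128 (p = 2 + (9*(-14))*(-1) = 2 - 126*(-1) = 2 + 126 = 128)
((p + 6303)/(-10977 - 5475) - 16950) + 3487 = ((128 + 6303)/(-10977 - 5475) - 16950) + 3487 = (6431/(-16452) - 16950) + 3487 = (6431*(-1/16452) - 16950) + 3487 = (-6431/16452 - 16950) + 3487 = -278867831/16452 + 3487 = -221499707/16452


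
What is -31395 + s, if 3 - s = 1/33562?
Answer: -1053578305/33562 ≈ -31392.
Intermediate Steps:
s = 100685/33562 (s = 3 - 1/33562 = 100685/33562 ≈ 3.0000)
-31395 + s = -31395 + 100685/33562 = -1053578305/33562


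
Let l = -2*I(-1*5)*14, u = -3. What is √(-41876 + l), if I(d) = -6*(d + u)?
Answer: 2*I*√10805 ≈ 207.89*I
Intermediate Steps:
I(d) = 18 - 6*d (I(d) = -6*(d - 3) = -6*(-3 + d) = 18 - 6*d)
l = -1344 (l = -2*(18 - (-6)*5)*14 = -2*(18 - 6*(-5))*14 = -2*(18 + 30)*14 = -2*48*14 = -96*14 = -1344)
√(-41876 + l) = √(-41876 - 1344) = √(-43220) = 2*I*√10805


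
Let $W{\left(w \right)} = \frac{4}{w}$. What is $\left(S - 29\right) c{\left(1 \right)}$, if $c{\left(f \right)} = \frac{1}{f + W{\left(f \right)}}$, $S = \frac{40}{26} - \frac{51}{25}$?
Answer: $- \frac{9588}{1625} \approx -5.9003$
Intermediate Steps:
$S = - \frac{163}{325}$ ($S = 40 \cdot \frac{1}{26} - \frac{51}{25} = \frac{20}{13} - \frac{51}{25} = - \frac{163}{325} \approx -0.50154$)
$c{\left(f \right)} = \frac{1}{f + \frac{4}{f}}$
$\left(S - 29\right) c{\left(1 \right)} = \left(- \frac{163}{325} - 29\right) 1 \frac{1}{4 + 1^{2}} = - \frac{9588 \cdot 1 \frac{1}{4 + 1}}{325} = - \frac{9588 \cdot 1 \cdot \frac{1}{5}}{325} = \left(- \frac{9588}{325}\right) \frac{1}{5} = - \frac{9588}{1625}$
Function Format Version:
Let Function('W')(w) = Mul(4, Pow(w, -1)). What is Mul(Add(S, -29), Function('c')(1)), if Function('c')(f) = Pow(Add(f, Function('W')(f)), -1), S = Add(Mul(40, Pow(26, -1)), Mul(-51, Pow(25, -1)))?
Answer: Rational(-9588, 1625) ≈ -5.9003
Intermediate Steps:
S = Rational(-163, 325) (S = Add(Mul(40, Rational(1, 26)), Mul(-51, Rational(1, 25))) = Add(Rational(20, 13), Rational(-51, 25)) = Rational(-163, 325) ≈ -0.50154)
Function('c')(f) = Pow(Add(f, Mul(4, Pow(f, -1))), -1)
Mul(Add(S, -29), Function('c')(1)) = Mul(Add(Rational(-163, 325), -29), Mul(1, Pow(Add(4, Pow(1, 2)), -1))) = Mul(Rational(-9588, 325), Mul(1, Pow(Add(4, 1), -1))) = Mul(Rational(-9588, 325), Mul(1, Pow(5, -1))) = Mul(Rational(-9588, 325), Mul(1, Rational(1, 5))) = Mul(Rational(-9588, 325), Rational(1, 5)) = Rational(-9588, 1625)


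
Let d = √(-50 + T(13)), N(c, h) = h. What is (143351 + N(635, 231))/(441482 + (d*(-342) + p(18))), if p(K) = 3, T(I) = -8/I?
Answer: 824060890510/2533894030237 + 49105044*I*√8554/2533894030237 ≈ 0.32522 + 0.0017923*I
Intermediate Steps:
d = I*√8554/13 (d = √(-50 - 8/13) = √(-658/13) = I*√8554/13 ≈ 7.1144*I)
(143351 + N(635, 231))/(441482 + (d*(-342) + p(18))) = (143351 + 231)/(441482 + ((I*√8554/13)*(-342) + 3)) = 143582/(441482 + (-342*I*√8554/13 + 3)) = 143582/(441482 + (3 - 342*I*√8554/13)) = 143582/(441485 - 342*I*√8554/13)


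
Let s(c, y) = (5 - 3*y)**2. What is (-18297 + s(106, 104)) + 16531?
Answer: 92483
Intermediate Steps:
(-18297 + s(106, 104)) + 16531 = (-18297 + (-5 + 3*104)**2) + 16531 = (-18297 + (-5 + 312)**2) + 16531 = (-18297 + 307**2) + 16531 = (-18297 + 94249) + 16531 = 75952 + 16531 = 92483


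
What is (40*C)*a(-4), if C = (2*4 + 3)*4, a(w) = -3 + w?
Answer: -12320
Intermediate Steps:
C = 44 (C = (8 + 3)*4 = 11*4 = 44)
(40*C)*a(-4) = (40*44)*(-3 - 4) = 1760*(-7) = -12320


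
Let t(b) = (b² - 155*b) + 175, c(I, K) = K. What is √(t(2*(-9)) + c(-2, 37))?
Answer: √3326 ≈ 57.672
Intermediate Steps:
t(b) = 175 + b² - 155*b
√(t(2*(-9)) + c(-2, 37)) = √((175 + (2*(-9))² - 310*(-9)) + 37) = √((175 + (-18)² - 155*(-18)) + 37) = √((175 + 324 + 2790) + 37) = √(3289 + 37) = √3326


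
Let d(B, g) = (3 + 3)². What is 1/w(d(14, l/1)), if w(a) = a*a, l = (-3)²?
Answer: 1/1296 ≈ 0.00077160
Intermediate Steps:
l = 9
d(B, g) = 36 (d(B, g) = 6² = 36)
w(a) = a²
1/w(d(14, l/1)) = 1/(36²) = 1/1296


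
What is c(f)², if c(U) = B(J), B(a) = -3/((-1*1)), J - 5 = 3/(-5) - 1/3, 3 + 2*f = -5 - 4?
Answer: 9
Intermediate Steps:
f = -6 (f = -3/2 + (-5 - 4)/2 = -3/2 + (½)*(-9) = -3/2 - 9/2 = -6)
J = 61/15 (J = 5 + (3/(-5) - 1/3) = 5 + (3*(-⅕) - 1*⅓) = 5 + (-⅗ - ⅓) = 5 - 14/15 = 61/15 ≈ 4.0667)
B(a) = 3 (B(a) = -3/(-1) = -3*(-1) = 3)
c(U) = 3
c(f)² = 3² = 9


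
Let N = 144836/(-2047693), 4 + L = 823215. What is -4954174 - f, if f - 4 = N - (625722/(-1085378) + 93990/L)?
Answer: -4532091507670605897499095/914801839868997647 ≈ -4.9542e+6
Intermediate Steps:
L = 823211 (L = -4 + 823215 = 823211)
N = -144836/2047693 (N = 144836*(-1/2047693) = -144836/2047693 ≈ -0.070731)
f = 4017439454348670517/914801839868997647 (f = 4 + (-144836/2047693 - (625722/(-1085378) + 93990/823211)) = 4 + (-144836/2047693 - (625722*(-1/1085378) + 93990*(1/823211))) = 4 + (-144836/2047693 - (-312861/542689 + 93990/823211)) = 4 + (-144836/2047693 - 1*(-206543277561/446747554379)) = 4 + (-144836/2047693 + 206543277561/446747554379) = 4 + 358232094872679929/914801839868997647 = 4017439454348670517/914801839868997647 ≈ 4.3916)
-4954174 - f = -4954174 - 1*4017439454348670517/914801839868997647 = -4954174 - 4017439454348670517/914801839868997647 = -4532091507670605897499095/914801839868997647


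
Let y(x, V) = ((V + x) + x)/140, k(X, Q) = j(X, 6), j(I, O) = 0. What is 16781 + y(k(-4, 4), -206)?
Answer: 1174567/70 ≈ 16780.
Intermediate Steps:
k(X, Q) = 0
y(x, V) = x/70 + V/140 (y(x, V) = (V + 2*x)*(1/140) = x/70 + V/140)
16781 + y(k(-4, 4), -206) = 16781 + ((1/70)*0 + (1/140)*(-206)) = 16781 + (0 - 103/70) = 16781 - 103/70 = 1174567/70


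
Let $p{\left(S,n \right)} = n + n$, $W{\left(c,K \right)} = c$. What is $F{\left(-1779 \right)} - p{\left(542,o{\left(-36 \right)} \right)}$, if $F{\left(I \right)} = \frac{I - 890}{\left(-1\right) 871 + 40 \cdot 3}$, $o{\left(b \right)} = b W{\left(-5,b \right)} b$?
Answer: $\frac{9735629}{751} \approx 12964.0$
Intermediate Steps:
$o{\left(b \right)} = - 5 b^{2}$ ($o{\left(b \right)} = b \left(-5\right) b = - 5 b b = - 5 b^{2}$)
$p{\left(S,n \right)} = 2 n$
$F{\left(I \right)} = \frac{890}{751} - \frac{I}{751}$ ($F{\left(I \right)} = \frac{-890 + I}{-871 + 120} = \frac{-890 + I}{-751} = \left(-890 + I\right) \left(- \frac{1}{751}\right) = \frac{890}{751} - \frac{I}{751}$)
$F{\left(-1779 \right)} - p{\left(542,o{\left(-36 \right)} \right)} = \left(\frac{890}{751} - - \frac{1779}{751}\right) - 2 \left(- 5 \left(-36\right)^{2}\right) = \left(\frac{890}{751} + \frac{1779}{751}\right) - 2 \left(\left(-5\right) 1296\right) = \frac{2669}{751} - 2 \left(-6480\right) = \frac{2669}{751} - -12960 = \frac{2669}{751} + 12960 = \frac{9735629}{751}$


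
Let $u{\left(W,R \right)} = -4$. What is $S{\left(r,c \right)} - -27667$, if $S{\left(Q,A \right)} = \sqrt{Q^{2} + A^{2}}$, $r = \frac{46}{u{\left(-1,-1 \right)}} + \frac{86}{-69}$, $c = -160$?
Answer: $27667 + \frac{\sqrt{490620481}}{138} \approx 27828.0$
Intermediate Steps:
$r = - \frac{1759}{138}$ ($r = \frac{46}{-4} + \frac{86}{-69} = 46 \left(- \frac{1}{4}\right) + 86 \left(- \frac{1}{69}\right) = - \frac{23}{2} - \frac{86}{69} = - \frac{1759}{138} \approx -12.746$)
$S{\left(Q,A \right)} = \sqrt{A^{2} + Q^{2}}$
$S{\left(r,c \right)} - -27667 = \sqrt{\left(-160\right)^{2} + \left(- \frac{1759}{138}\right)^{2}} - -27667 = \sqrt{25600 + \frac{3094081}{19044}} + 27667 = \sqrt{\frac{490620481}{19044}} + 27667 = \frac{\sqrt{490620481}}{138} + 27667 = 27667 + \frac{\sqrt{490620481}}{138}$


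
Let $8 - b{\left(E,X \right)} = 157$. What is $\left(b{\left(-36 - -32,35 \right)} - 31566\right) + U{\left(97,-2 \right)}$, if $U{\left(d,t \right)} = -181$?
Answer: $-31896$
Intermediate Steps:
$b{\left(E,X \right)} = -149$ ($b{\left(E,X \right)} = 8 - 157 = -149$)
$\left(b{\left(-36 - -32,35 \right)} - 31566\right) + U{\left(97,-2 \right)} = \left(-149 - 31566\right) - 181 = -31715 - 181 = -31896$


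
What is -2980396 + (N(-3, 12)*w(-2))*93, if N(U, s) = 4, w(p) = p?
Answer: -2981140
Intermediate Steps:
-2980396 + (N(-3, 12)*w(-2))*93 = -2980396 + (4*(-2))*93 = -2980396 - 8*93 = -2980396 - 744 = -2981140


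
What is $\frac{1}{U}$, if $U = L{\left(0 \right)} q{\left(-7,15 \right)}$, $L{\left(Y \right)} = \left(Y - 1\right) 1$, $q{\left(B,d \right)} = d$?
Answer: $- \frac{1}{15} \approx -0.066667$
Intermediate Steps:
$L{\left(Y \right)} = -1 + Y$ ($L{\left(Y \right)} = \left(-1 + Y\right) 1 = -1 + Y$)
$U = -15$ ($U = \left(-1 + 0\right) 15 = \left(-1\right) 15 = -15$)
$\frac{1}{U} = \frac{1}{-15} = - \frac{1}{15}$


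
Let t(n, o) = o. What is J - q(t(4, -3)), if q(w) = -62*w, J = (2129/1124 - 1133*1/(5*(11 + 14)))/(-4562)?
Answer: -119217738633/640961000 ≈ -186.00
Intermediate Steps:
J = 1007367/640961000 (J = (2129*(1/1124) - 1133/(25*5))*(-1/4562) = (2129/1124 - 1133/125)*(-1/4562) = -1007367/140500*(-1/4562) = 1007367/640961000 ≈ 0.0015717)
J - q(t(4, -3)) = 1007367/640961000 - (-62)*(-3) = 1007367/640961000 - 1*186 = 1007367/640961000 - 186 = -119217738633/640961000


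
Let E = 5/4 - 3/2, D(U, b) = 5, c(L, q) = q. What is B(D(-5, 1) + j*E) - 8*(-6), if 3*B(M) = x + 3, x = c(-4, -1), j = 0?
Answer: 146/3 ≈ 48.667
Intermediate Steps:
x = -1
E = -1/4 (E = 5*(1/4) - 3*1/2 = 5/4 - 3/2 = -1/4 ≈ -0.25000)
B(M) = 2/3 (B(M) = (-1 + 3)/3 = (1/3)*2 = 2/3)
B(D(-5, 1) + j*E) - 8*(-6) = 2/3 - 8*(-6) = 2/3 + 48 = 146/3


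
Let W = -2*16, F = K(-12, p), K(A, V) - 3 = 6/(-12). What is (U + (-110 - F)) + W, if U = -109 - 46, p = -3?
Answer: -599/2 ≈ -299.50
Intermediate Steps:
K(A, V) = 5/2 (K(A, V) = 3 + 6/(-12) = 3 + 6*(-1/12) = 3 - 1/2 = 5/2)
F = 5/2 ≈ 2.5000
W = -32
U = -155
(U + (-110 - F)) + W = (-155 + (-110 - 1*5/2)) - 32 = (-155 + (-110 - 5/2)) - 32 = (-155 - 225/2) - 32 = -535/2 - 32 = -599/2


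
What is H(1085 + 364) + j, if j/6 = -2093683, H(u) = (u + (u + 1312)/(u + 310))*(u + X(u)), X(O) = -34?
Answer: -18486284302/1759 ≈ -1.0510e+7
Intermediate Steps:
H(u) = (-34 + u)*(u + (1312 + u)/(310 + u)) (H(u) = (u + (u + 1312)/(u + 310))*(u - 34) = (u + (1312 + u)/(310 + u))*(-34 + u) = (-34 + u)*(u + (1312 + u)/(310 + u)))
j = -12562098 (j = 6*(-2093683) = -12562098)
H(1085 + 364) + j = (-44608 + (1085 + 364)³ - 9262*(1085 + 364) + 277*(1085 + 364)²)/(310 + (1085 + 364)) - 12562098 = (-44608 + 1449³ - 9262*1449 + 277*1449²)/(310 + 1449) - 12562098 = (-44608 + 3042321849 - 13420638 + 277*2099601)/1759 - 12562098 = (-44608 + 3042321849 - 13420638 + 581589477)/1759 - 12562098 = (1/1759)*3610446080 - 12562098 = 3610446080/1759 - 12562098 = -18486284302/1759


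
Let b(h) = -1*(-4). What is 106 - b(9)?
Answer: 102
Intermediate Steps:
b(h) = 4
106 - b(9) = 106 - 1*4 = 106 - 4 = 102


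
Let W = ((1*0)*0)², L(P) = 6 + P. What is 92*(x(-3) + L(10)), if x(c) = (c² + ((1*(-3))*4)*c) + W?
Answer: 5612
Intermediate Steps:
W = 0 (W = (0*0)² = 0² = 0)
x(c) = c² - 12*c (x(c) = (c² + ((1*(-3))*4)*c) + 0 = (c² + (-3*4)*c) + 0 = (c² - 12*c) + 0 = c² - 12*c)
92*(x(-3) + L(10)) = 92*(-3*(-12 - 3) + (6 + 10)) = 92*(-3*(-15) + 16) = 92*(45 + 16) = 92*61 = 5612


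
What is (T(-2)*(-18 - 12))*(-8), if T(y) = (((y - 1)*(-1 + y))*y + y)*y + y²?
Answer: 10560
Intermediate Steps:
T(y) = y² + y*(y + y*(-1 + y)²) (T(y) = (((-1 + y)*(-1 + y))*y + y)*y + y² = ((-1 + y)²*y + y)*y + y² = (y*(-1 + y)² + y)*y + y² = (y + y*(-1 + y)²)*y + y² = y*(y + y*(-1 + y)²) + y² = y² + y*(y + y*(-1 + y)²))
(T(-2)*(-18 - 12))*(-8) = (((-2)²*(2 + (-1 - 2)²))*(-18 - 12))*(-8) = ((4*(2 + (-3)²))*(-30))*(-8) = ((4*(2 + 9))*(-30))*(-8) = ((4*11)*(-30))*(-8) = (44*(-30))*(-8) = -1320*(-8) = 10560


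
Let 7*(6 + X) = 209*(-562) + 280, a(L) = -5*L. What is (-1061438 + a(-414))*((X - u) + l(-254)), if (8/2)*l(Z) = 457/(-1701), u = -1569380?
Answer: -2797823522625766/1701 ≈ -1.6448e+12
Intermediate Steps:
l(Z) = -457/6804 (l(Z) = (457/(-1701))/4 = (457*(-1/1701))/4 = (¼)*(-457/1701) = -457/6804)
X = -117220/7 (X = -6 + (209*(-562) + 280)/7 = -6 + (-117458 + 280)/7 = -6 + (⅐)*(-117178) = -6 - 117178/7 = -117220/7 ≈ -16746.)
(-1061438 + a(-414))*((X - u) + l(-254)) = (-1061438 - 5*(-414))*((-117220/7 - 1*(-1569380)) - 457/6804) = (-1061438 + 2070)*((-117220/7 + 1569380) - 457/6804) = -1059368*(10868440/7 - 457/6804) = -1059368*10564123223/6804 = -2797823522625766/1701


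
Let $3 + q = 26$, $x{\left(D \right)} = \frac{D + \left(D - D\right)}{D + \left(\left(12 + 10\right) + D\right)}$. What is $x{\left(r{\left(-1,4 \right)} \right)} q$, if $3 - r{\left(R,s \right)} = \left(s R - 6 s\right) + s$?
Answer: $\frac{621}{76} \approx 8.1711$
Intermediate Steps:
$r{\left(R,s \right)} = 3 + 5 s - R s$ ($r{\left(R,s \right)} = 3 - \left(\left(s R - 6 s\right) + s\right) = 3 - \left(\left(R s - 6 s\right) + s\right) = 3 - \left(\left(- 6 s + R s\right) + s\right) = 3 - \left(- 5 s + R s\right) = 3 + 5 s - R s$)
$x{\left(D \right)} = \frac{D}{22 + 2 D}$ ($x{\left(D \right)} = \frac{D + 0}{D + \left(22 + D\right)} = \frac{D}{22 + 2 D}$)
$q = 23$ ($q = -3 + 26 = 23$)
$x{\left(r{\left(-1,4 \right)} \right)} q = \frac{3 + 5 \cdot 4 - \left(-1\right) 4}{2 \left(11 + \left(3 + 5 \cdot 4 - \left(-1\right) 4\right)\right)} 23 = \frac{3 + 20 + 4}{2 \left(11 + \left(3 + 20 + 4\right)\right)} 23 = \frac{1}{2} \cdot 27 \frac{1}{11 + 27} \cdot 23 = \frac{1}{2} \cdot 27 \cdot \frac{1}{38} \cdot 23 = \frac{27}{76} \cdot 23 = \frac{621}{76}$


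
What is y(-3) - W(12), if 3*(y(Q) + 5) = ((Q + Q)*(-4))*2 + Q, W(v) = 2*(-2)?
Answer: 14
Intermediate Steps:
W(v) = -4
y(Q) = -5 - 5*Q (y(Q) = -5 + (((Q + Q)*(-4))*2 + Q)/3 = -5 + (((2*Q)*(-4))*2 + Q)/3 = -5 + (-8*Q*2 + Q)/3 = -5 + (-16*Q + Q)/3 = -5 + (-15*Q)/3 = -5 - 5*Q)
y(-3) - W(12) = (-5 - 5*(-3)) - 1*(-4) = (-5 + 15) + 4 = 10 + 4 = 14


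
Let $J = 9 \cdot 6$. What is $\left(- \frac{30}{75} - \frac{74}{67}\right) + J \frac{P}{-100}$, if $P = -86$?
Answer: $\frac{75267}{1675} \approx 44.936$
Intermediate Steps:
$J = 54$
$\left(- \frac{30}{75} - \frac{74}{67}\right) + J \frac{P}{-100} = \left(- \frac{30}{75} - \frac{74}{67}\right) + 54 \left(- \frac{86}{-100}\right) = \left(\left(-30\right) \frac{1}{75} - \frac{74}{67}\right) + 54 \left(\left(-86\right) \left(- \frac{1}{100}\right)\right) = \left(- \frac{2}{5} - \frac{74}{67}\right) + 54 \cdot \frac{43}{50} = - \frac{504}{335} + \frac{1161}{25} = \frac{75267}{1675}$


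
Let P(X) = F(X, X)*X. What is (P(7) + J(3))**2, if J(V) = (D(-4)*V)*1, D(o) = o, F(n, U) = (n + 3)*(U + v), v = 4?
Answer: 574564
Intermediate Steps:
F(n, U) = (3 + n)*(4 + U) (F(n, U) = (n + 3)*(U + 4) = (3 + n)*(4 + U))
J(V) = -4*V (J(V) = -4*V*1 = -4*V)
P(X) = X*(12 + X**2 + 7*X) (P(X) = (12 + 3*X + 4*X + X*X)*X = (12 + 3*X + 4*X + X**2)*X = (12 + X**2 + 7*X)*X = X*(12 + X**2 + 7*X))
(P(7) + J(3))**2 = (7*(12 + 7**2 + 7*7) - 4*3)**2 = (7*(12 + 49 + 49) - 12)**2 = (7*110 - 12)**2 = (770 - 12)**2 = 758**2 = 574564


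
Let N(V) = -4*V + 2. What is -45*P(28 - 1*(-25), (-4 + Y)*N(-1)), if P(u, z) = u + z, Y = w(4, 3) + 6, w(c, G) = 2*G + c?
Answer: -5625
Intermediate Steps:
w(c, G) = c + 2*G
N(V) = 2 - 4*V
Y = 16 (Y = (4 + 2*3) + 6 = (4 + 6) + 6 = 10 + 6 = 16)
-45*P(28 - 1*(-25), (-4 + Y)*N(-1)) = -45*((28 - 1*(-25)) + (-4 + 16)*(2 - 4*(-1))) = -45*((28 + 25) + 12*(2 + 4)) = -45*(53 + 12*6) = -45*(53 + 72) = -45*125 = -5625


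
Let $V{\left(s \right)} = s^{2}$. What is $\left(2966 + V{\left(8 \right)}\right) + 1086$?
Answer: $4116$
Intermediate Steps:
$\left(2966 + V{\left(8 \right)}\right) + 1086 = \left(2966 + 8^{2}\right) + 1086 = \left(2966 + 64\right) + 1086 = 3030 + 1086 = 4116$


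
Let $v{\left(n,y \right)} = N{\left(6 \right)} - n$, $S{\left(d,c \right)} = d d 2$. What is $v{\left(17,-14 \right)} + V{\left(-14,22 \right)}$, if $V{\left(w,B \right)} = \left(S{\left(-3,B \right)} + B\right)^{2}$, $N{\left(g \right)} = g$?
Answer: $1589$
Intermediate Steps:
$S{\left(d,c \right)} = 2 d^{2}$ ($S{\left(d,c \right)} = d^{2} \cdot 2 = 2 d^{2}$)
$V{\left(w,B \right)} = \left(18 + B\right)^{2}$ ($V{\left(w,B \right)} = \left(2 \left(-3\right)^{2} + B\right)^{2} = \left(2 \cdot 9 + B\right)^{2} = \left(18 + B\right)^{2}$)
$v{\left(n,y \right)} = 6 - n$
$v{\left(17,-14 \right)} + V{\left(-14,22 \right)} = \left(6 - 17\right) + \left(18 + 22\right)^{2} = \left(6 - 17\right) + 40^{2} = -11 + 1600 = 1589$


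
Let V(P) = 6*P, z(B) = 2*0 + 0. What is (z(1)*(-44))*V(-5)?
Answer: 0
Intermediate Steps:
z(B) = 0 (z(B) = 0 + 0 = 0)
(z(1)*(-44))*V(-5) = (0*(-44))*(6*(-5)) = 0*(-30) = 0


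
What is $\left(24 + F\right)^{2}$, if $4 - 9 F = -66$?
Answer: $\frac{81796}{81} \approx 1009.8$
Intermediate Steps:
$F = \frac{70}{9}$ ($F = \frac{4}{9} - - \frac{22}{3} = \frac{4}{9} + \frac{22}{3} = \frac{70}{9} \approx 7.7778$)
$\left(24 + F\right)^{2} = \left(24 + \frac{70}{9}\right)^{2} = \left(\frac{286}{9}\right)^{2} = \frac{81796}{81}$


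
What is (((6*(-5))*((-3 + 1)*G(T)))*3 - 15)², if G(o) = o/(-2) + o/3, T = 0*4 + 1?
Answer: 2025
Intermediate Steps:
T = 1 (T = 0 + 1 = 1)
G(o) = -o/6 (G(o) = o*(-½) + o*(⅓) = -o/2 + o/3 = -o/6)
(((6*(-5))*((-3 + 1)*G(T)))*3 - 15)² = (((6*(-5))*((-3 + 1)*(-⅙*1)))*3 - 15)² = (-(-60)*(-1)/6*3 - 15)² = (-30*⅓*3 - 15)² = (-10*3 - 15)² = (-30 - 15)² = (-45)² = 2025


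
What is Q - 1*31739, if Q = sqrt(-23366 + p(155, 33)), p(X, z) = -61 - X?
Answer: -31739 + I*sqrt(23582) ≈ -31739.0 + 153.56*I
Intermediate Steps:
Q = I*sqrt(23582) (Q = sqrt(-23366 + (-61 - 1*155)) = sqrt(-23366 + (-61 - 155)) = sqrt(-23366 - 216) = sqrt(-23582) = I*sqrt(23582) ≈ 153.56*I)
Q - 1*31739 = I*sqrt(23582) - 1*31739 = I*sqrt(23582) - 31739 = -31739 + I*sqrt(23582)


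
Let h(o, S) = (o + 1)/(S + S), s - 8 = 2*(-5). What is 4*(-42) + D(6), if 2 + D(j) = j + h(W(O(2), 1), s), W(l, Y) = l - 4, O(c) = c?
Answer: -655/4 ≈ -163.75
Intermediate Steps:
W(l, Y) = -4 + l
s = -2 (s = 8 + 2*(-5) = 8 - 10 = -2)
h(o, S) = (1 + o)/(2*S) (h(o, S) = (1 + o)/((2*S)) = (1 + o)*(1/(2*S)) = (1 + o)/(2*S))
D(j) = -7/4 + j (D(j) = -2 + (j + (½)*(1 + (-4 + 2))/(-2)) = -2 + (j + (½)*(-½)*(1 - 2)) = -2 + (j + (½)*(-½)*(-1)) = -2 + (j + ¼) = -2 + (¼ + j) = -7/4 + j)
4*(-42) + D(6) = 4*(-42) + (-7/4 + 6) = -168 + 17/4 = -655/4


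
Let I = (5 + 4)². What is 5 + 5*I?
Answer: 410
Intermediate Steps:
I = 81 (I = 9² = 81)
5 + 5*I = 5 + 5*81 = 5 + 405 = 410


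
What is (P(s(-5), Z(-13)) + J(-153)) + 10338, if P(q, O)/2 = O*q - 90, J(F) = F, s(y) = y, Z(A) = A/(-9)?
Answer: 89915/9 ≈ 9990.6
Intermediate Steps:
Z(A) = -A/9 (Z(A) = A*(-1/9) = -A/9)
P(q, O) = -180 + 2*O*q (P(q, O) = 2*(O*q - 90) = 2*(-90 + O*q) = -180 + 2*O*q)
(P(s(-5), Z(-13)) + J(-153)) + 10338 = ((-180 + 2*(-1/9*(-13))*(-5)) - 153) + 10338 = ((-180 + 2*(13/9)*(-5)) - 153) + 10338 = ((-180 - 130/9) - 153) + 10338 = (-1750/9 - 153) + 10338 = -3127/9 + 10338 = 89915/9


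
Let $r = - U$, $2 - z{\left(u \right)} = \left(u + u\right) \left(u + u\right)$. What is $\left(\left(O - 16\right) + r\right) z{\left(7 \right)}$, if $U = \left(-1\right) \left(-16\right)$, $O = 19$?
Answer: $2522$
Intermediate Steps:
$z{\left(u \right)} = 2 - 4 u^{2}$ ($z{\left(u \right)} = 2 - \left(u + u\right) \left(u + u\right) = 2 - 2 u 2 u = 2 - 4 u^{2}$)
$U = 16$
$r = -16$ ($r = \left(-1\right) 16 = -16$)
$\left(\left(O - 16\right) + r\right) z{\left(7 \right)} = \left(\left(19 - 16\right) - 16\right) \left(2 - 4 \cdot 7^{2}\right) = \left(\left(19 - 16\right) - 16\right) \left(2 - 196\right) = \left(3 - 16\right) \left(2 - 196\right) = \left(-13\right) \left(-194\right) = 2522$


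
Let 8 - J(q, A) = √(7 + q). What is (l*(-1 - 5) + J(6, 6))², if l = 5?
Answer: (22 + √13)² ≈ 655.64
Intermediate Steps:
J(q, A) = 8 - √(7 + q)
(l*(-1 - 5) + J(6, 6))² = (5*(-1 - 5) + (8 - √(7 + 6)))² = (5*(-6) + (8 - √13))² = (-30 + (8 - √13))² = (-22 - √13)²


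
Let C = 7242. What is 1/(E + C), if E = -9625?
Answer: -1/2383 ≈ -0.00041964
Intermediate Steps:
1/(E + C) = 1/(-9625 + 7242) = 1/(-2383) = -1/2383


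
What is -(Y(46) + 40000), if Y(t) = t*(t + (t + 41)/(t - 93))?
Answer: -1975450/47 ≈ -42031.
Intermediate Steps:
Y(t) = t*(t + (41 + t)/(-93 + t))
-(Y(46) + 40000) = -(46*(41 + 46² - 92*46)/(-93 + 46) + 40000) = -(46*(41 + 2116 - 4232)/(-47) + 40000) = -(46*(-1/47)*(-2075) + 40000) = -(95450/47 + 40000) = -1*1975450/47 = -1975450/47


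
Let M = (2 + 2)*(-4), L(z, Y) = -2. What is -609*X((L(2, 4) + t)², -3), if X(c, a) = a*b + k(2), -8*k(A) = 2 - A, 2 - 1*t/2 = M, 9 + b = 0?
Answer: -16443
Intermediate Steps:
b = -9 (b = -9 + 0 = -9)
M = -16 (M = 4*(-4) = -16)
t = 36 (t = 4 - 2*(-16) = 4 + 32 = 36)
k(A) = -¼ + A/8 (k(A) = -(2 - A)/8 = -¼ + A/8)
X(c, a) = -9*a (X(c, a) = a*(-9) + (-¼ + (⅛)*2) = -9*a + (-¼ + ¼) = -9*a + 0 = -9*a)
-609*X((L(2, 4) + t)², -3) = -(-5481)*(-3) = -609*27 = -16443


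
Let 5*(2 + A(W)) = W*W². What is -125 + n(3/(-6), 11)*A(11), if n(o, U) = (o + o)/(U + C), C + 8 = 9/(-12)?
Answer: -10909/45 ≈ -242.42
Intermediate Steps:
C = -35/4 (C = -8 + 9/(-12) = -8 + 9*(-1/12) = -8 - ¾ = -35/4 ≈ -8.7500)
n(o, U) = 2*o/(-35/4 + U) (n(o, U) = (o + o)/(U - 35/4) = (2*o)/(-35/4 + U) = 2*o/(-35/4 + U))
A(W) = -2 + W³/5 (A(W) = -2 + (W*W²)/5 = -2 + W³/5)
-125 + n(3/(-6), 11)*A(11) = -125 + (8*(3/(-6))/(-35 + 4*11))*(-2 + (⅕)*11³) = -125 + (8*(3*(-⅙))/(-35 + 44))*(-2 + (⅕)*1331) = -125 + (8*(-½)/9)*(-2 + 1331/5) = -125 + (8*(-½)*(⅑))*(1321/5) = -125 - 4/9*1321/5 = -125 - 5284/45 = -10909/45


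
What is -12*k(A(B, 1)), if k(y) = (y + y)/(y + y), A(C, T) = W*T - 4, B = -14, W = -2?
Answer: -12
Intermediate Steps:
A(C, T) = -4 - 2*T (A(C, T) = -2*T - 4 = -4 - 2*T)
k(y) = 1 (k(y) = (2*y)/((2*y)) = (2*y)*(1/(2*y)) = 1)
-12*k(A(B, 1)) = -12*1 = -12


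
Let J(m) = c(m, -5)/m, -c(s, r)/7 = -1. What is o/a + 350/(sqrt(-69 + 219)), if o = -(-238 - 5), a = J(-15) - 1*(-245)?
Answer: 3645/3668 + 35*sqrt(6)/3 ≈ 29.571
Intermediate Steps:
c(s, r) = 7 (c(s, r) = -7*(-1) = 7)
J(m) = 7/m
a = 3668/15 (a = 7/(-15) - 1*(-245) = 7*(-1/15) + 245 = -7/15 + 245 = 3668/15 ≈ 244.53)
o = 243 (o = -1*(-243) = 243)
o/a + 350/(sqrt(-69 + 219)) = 243/(3668/15) + 350/(sqrt(-69 + 219)) = 243*(15/3668) + 350/(sqrt(150)) = 3645/3668 + 350/((5*sqrt(6))) = 3645/3668 + 350*(sqrt(6)/30) = 3645/3668 + 35*sqrt(6)/3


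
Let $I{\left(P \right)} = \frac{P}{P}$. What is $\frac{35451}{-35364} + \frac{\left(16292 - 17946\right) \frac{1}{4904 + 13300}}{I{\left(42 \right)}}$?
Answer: $- \frac{58653505}{53647188} \approx -1.0933$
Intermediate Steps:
$I{\left(P \right)} = 1$
$\frac{35451}{-35364} + \frac{\left(16292 - 17946\right) \frac{1}{4904 + 13300}}{I{\left(42 \right)}} = \frac{35451}{-35364} + \frac{\left(16292 - 17946\right) \frac{1}{4904 + 13300}}{1} = 35451 \left(- \frac{1}{35364}\right) + - \frac{1654}{18204} \cdot 1 = - \frac{11817}{11788} + \left(-1654\right) \frac{1}{18204} \cdot 1 = - \frac{11817}{11788} - \frac{827}{9102} = - \frac{58653505}{53647188}$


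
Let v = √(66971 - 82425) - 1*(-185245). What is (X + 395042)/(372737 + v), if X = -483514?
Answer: -24682891752/155671963889 + 44236*I*√15454/155671963889 ≈ -0.15856 + 3.5325e-5*I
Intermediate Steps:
v = 185245 + I*√15454 (v = √(-15454) + 185245 = I*√15454 + 185245 = 185245 + I*√15454 ≈ 1.8525e+5 + 124.31*I)
(X + 395042)/(372737 + v) = (-483514 + 395042)/(372737 + (185245 + I*√15454)) = -88472/(557982 + I*√15454)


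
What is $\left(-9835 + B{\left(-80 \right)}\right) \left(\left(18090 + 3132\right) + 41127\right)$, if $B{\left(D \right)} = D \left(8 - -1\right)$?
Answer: $-658093695$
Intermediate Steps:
$B{\left(D \right)} = 9 D$ ($B{\left(D \right)} = D \left(8 + 1\right) = D 9 = 9 D$)
$\left(-9835 + B{\left(-80 \right)}\right) \left(\left(18090 + 3132\right) + 41127\right) = \left(-9835 + 9 \left(-80\right)\right) \left(\left(18090 + 3132\right) + 41127\right) = \left(-9835 - 720\right) \left(21222 + 41127\right) = \left(-10555\right) 62349 = -658093695$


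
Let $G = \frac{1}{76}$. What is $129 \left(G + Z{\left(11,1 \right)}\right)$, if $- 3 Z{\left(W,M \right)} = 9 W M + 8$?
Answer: $- \frac{349547}{76} \approx -4599.3$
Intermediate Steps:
$Z{\left(W,M \right)} = - \frac{8}{3} - 3 M W$ ($Z{\left(W,M \right)} = - \frac{9 W M + 8}{3} = - \frac{9 M W + 8}{3} = - \frac{8 + 9 M W}{3} = - \frac{8}{3} - 3 M W$)
$G = \frac{1}{76} \approx 0.013158$
$129 \left(G + Z{\left(11,1 \right)}\right) = 129 \left(\frac{1}{76} - \left(\frac{8}{3} + 3 \cdot 11\right)\right) = 129 \left(\frac{1}{76} - \frac{107}{3}\right) = 129 \left(- \frac{8129}{228}\right) = - \frac{349547}{76}$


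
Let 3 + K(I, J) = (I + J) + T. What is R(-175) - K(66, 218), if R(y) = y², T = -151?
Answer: 30495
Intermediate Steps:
K(I, J) = -154 + I + J (K(I, J) = -3 + ((I + J) - 151) = -3 + (-151 + I + J) = -154 + I + J)
R(-175) - K(66, 218) = (-175)² - (-154 + 66 + 218) = 30625 - 1*130 = 30625 - 130 = 30495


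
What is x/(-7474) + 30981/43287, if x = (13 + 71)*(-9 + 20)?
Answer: 31925801/53921173 ≈ 0.59208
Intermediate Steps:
x = 924 (x = 84*11 = 924)
x/(-7474) + 30981/43287 = 924/(-7474) + 30981/43287 = 924*(-1/7474) + 30981*(1/43287) = -462/3737 + 10327/14429 = 31925801/53921173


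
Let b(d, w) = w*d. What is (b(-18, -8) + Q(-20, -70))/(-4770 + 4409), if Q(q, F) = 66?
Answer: -210/361 ≈ -0.58172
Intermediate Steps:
b(d, w) = d*w
(b(-18, -8) + Q(-20, -70))/(-4770 + 4409) = (-18*(-8) + 66)/(-4770 + 4409) = (144 + 66)/(-361) = 210*(-1/361) = -210/361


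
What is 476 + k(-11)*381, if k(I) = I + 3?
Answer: -2572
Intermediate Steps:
k(I) = 3 + I
476 + k(-11)*381 = 476 + (3 - 11)*381 = 476 - 8*381 = 476 - 3048 = -2572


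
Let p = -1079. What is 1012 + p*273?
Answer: -293555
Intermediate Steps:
1012 + p*273 = 1012 - 1079*273 = 1012 - 294567 = -293555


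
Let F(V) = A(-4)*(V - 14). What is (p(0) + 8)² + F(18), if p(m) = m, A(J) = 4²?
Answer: 128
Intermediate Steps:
A(J) = 16
F(V) = -224 + 16*V (F(V) = 16*(V - 14) = 16*(-14 + V) = -224 + 16*V)
(p(0) + 8)² + F(18) = (0 + 8)² + (-224 + 16*18) = 8² + (-224 + 288) = 64 + 64 = 128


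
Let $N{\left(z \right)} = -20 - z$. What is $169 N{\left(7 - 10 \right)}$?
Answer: $-2873$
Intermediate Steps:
$169 N{\left(7 - 10 \right)} = 169 \left(-20 - \left(7 - 10\right)\right) = 169 \left(-20 - -3\right) = 169 \left(-20 + 3\right) = 169 \left(-17\right) = -2873$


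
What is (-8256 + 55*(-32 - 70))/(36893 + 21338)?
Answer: -13866/58231 ≈ -0.23812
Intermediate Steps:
(-8256 + 55*(-32 - 70))/(36893 + 21338) = (-8256 + 55*(-102))/58231 = (-8256 - 5610)*(1/58231) = -13866*1/58231 = -13866/58231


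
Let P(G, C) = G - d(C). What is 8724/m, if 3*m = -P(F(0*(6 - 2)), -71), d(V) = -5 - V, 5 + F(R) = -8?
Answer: 26172/79 ≈ 331.29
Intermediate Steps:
F(R) = -13 (F(R) = -5 - 8 = -13)
P(G, C) = 5 + C + G (P(G, C) = G - (-5 - C) = G + (5 + C) = 5 + C + G)
m = 79/3 (m = (-(5 - 71 - 13))/3 = (-1*(-79))/3 = (1/3)*79 = 79/3 ≈ 26.333)
8724/m = 8724/(79/3) = 8724*(3/79) = 26172/79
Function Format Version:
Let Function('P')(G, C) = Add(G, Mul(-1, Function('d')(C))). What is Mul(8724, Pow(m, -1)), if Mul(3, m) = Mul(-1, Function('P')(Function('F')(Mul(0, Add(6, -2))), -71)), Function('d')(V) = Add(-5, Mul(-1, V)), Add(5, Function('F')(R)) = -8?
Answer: Rational(26172, 79) ≈ 331.29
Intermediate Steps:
Function('F')(R) = -13 (Function('F')(R) = Add(-5, -8) = -13)
Function('P')(G, C) = Add(5, C, G) (Function('P')(G, C) = Add(G, Mul(-1, Add(-5, Mul(-1, C)))) = Add(G, Add(5, C)) = Add(5, C, G))
m = Rational(79, 3) (m = Mul(Rational(1, 3), Mul(-1, Add(5, -71, -13))) = Mul(Rational(1, 3), Mul(-1, -79)) = Mul(Rational(1, 3), 79) = Rational(79, 3) ≈ 26.333)
Mul(8724, Pow(m, -1)) = Mul(8724, Pow(Rational(79, 3), -1)) = Mul(8724, Rational(3, 79)) = Rational(26172, 79)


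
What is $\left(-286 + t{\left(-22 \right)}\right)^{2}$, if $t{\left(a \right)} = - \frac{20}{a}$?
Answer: $\frac{9834496}{121} \approx 81277.0$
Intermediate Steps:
$\left(-286 + t{\left(-22 \right)}\right)^{2} = \left(-286 - \frac{20}{-22}\right)^{2} = \left(-286 - - \frac{10}{11}\right)^{2} = \left(-286 + \frac{10}{11}\right)^{2} = \left(- \frac{3136}{11}\right)^{2} = \frac{9834496}{121}$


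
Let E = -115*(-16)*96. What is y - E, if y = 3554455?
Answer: 3377815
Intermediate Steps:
E = 176640 (E = 1840*96 = 176640)
y - E = 3554455 - 1*176640 = 3554455 - 176640 = 3377815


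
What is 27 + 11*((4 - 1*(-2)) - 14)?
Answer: -61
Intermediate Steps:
27 + 11*((4 - 1*(-2)) - 14) = 27 + 11*((4 + 2) - 14) = 27 + 11*(6 - 14) = 27 + 11*(-8) = 27 - 88 = -61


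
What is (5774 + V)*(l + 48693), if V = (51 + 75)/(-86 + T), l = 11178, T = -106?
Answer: 11060987637/32 ≈ 3.4566e+8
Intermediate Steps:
V = -21/32 (V = (51 + 75)/(-86 - 106) = 126/(-192) = -1/192*126 = -21/32 ≈ -0.65625)
(5774 + V)*(l + 48693) = (5774 - 21/32)*(11178 + 48693) = (184747/32)*59871 = 11060987637/32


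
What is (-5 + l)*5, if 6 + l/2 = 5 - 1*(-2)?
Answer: -15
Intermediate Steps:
l = 2 (l = -12 + 2*(5 - 1*(-2)) = -12 + 2*(5 + 2) = -12 + 2*7 = -12 + 14 = 2)
(-5 + l)*5 = (-5 + 2)*5 = -3*5 = -15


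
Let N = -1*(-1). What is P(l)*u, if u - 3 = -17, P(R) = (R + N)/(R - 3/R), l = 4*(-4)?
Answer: -3360/253 ≈ -13.281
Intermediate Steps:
N = 1
l = -16
P(R) = (1 + R)/(R - 3/R) (P(R) = (R + 1)/(R - 3/R) = (1 + R)/(R - 3/R))
u = -14 (u = 3 - 17 = -14)
P(l)*u = -16*(1 - 16)/(-3 + (-16)**2)*(-14) = -16*(-15)/(-3 + 256)*(-14) = -16*(-15)/253*(-14) = -16*1/253*(-15)*(-14) = (240/253)*(-14) = -3360/253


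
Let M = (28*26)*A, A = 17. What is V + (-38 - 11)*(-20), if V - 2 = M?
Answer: 13358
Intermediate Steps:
M = 12376 (M = (28*26)*17 = 728*17 = 12376)
V = 12378 (V = 2 + 12376 = 12378)
V + (-38 - 11)*(-20) = 12378 + (-38 - 11)*(-20) = 12378 - 49*(-20) = 12378 + 980 = 13358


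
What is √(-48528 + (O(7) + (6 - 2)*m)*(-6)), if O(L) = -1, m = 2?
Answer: I*√48570 ≈ 220.39*I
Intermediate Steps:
√(-48528 + (O(7) + (6 - 2)*m)*(-6)) = √(-48528 + (-1 + (6 - 2)*2)*(-6)) = √(-48528 + (-1 + 4*2)*(-6)) = √(-48528 + (-1 + 8)*(-6)) = √(-48528 + 7*(-6)) = √(-48528 - 42) = √(-48570) = I*√48570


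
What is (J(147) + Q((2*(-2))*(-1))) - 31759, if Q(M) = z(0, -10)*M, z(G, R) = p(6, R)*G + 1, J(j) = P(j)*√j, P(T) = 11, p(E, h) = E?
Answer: -31755 + 77*√3 ≈ -31622.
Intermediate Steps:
J(j) = 11*√j
z(G, R) = 1 + 6*G (z(G, R) = 6*G + 1 = 1 + 6*G)
Q(M) = M (Q(M) = (1 + 6*0)*M = (1 + 0)*M = 1*M = M)
(J(147) + Q((2*(-2))*(-1))) - 31759 = (11*√147 + (2*(-2))*(-1)) - 31759 = (11*(7*√3) - 4*(-1)) - 31759 = (77*√3 + 4) - 31759 = (4 + 77*√3) - 31759 = -31755 + 77*√3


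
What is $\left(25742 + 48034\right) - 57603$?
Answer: $16173$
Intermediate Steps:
$\left(25742 + 48034\right) - 57603 = 73776 + \left(-137094 + 79491\right) = 73776 - 57603 = 16173$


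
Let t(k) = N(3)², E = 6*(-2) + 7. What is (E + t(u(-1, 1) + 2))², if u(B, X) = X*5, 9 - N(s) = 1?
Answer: 3481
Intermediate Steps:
N(s) = 8 (N(s) = 9 - 1*1 = 9 - 1 = 8)
E = -5 (E = -12 + 7 = -5)
u(B, X) = 5*X
t(k) = 64 (t(k) = 8² = 64)
(E + t(u(-1, 1) + 2))² = (-5 + 64)² = 59² = 3481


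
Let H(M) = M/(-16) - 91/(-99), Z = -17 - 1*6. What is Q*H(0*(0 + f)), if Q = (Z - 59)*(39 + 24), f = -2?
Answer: -52234/11 ≈ -4748.5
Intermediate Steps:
Z = -23 (Z = -17 - 6 = -23)
H(M) = 91/99 - M/16 (H(M) = M*(-1/16) - 91*(-1/99) = -M/16 + 91/99 = 91/99 - M/16)
Q = -5166 (Q = (-23 - 59)*(39 + 24) = -82*63 = -5166)
Q*H(0*(0 + f)) = -5166*(91/99 - 0*(0 - 2)) = -5166*(91/99 - 0*(-2)) = -5166*(91/99 - 1/16*0) = -5166*(91/99 + 0) = -5166*91/99 = -52234/11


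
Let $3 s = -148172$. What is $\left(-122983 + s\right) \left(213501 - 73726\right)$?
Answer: $- \frac{72280587775}{3} \approx -2.4094 \cdot 10^{10}$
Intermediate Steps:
$s = - \frac{148172}{3}$ ($s = \frac{1}{3} \left(-148172\right) = - \frac{148172}{3} \approx -49391.0$)
$\left(-122983 + s\right) \left(213501 - 73726\right) = \left(-122983 - \frac{148172}{3}\right) \left(213501 - 73726\right) = \left(- \frac{517121}{3}\right) 139775 = - \frac{72280587775}{3}$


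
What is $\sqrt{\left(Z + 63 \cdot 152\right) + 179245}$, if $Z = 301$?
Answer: $\sqrt{189122} \approx 434.88$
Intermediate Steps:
$\sqrt{\left(Z + 63 \cdot 152\right) + 179245} = \sqrt{\left(301 + 63 \cdot 152\right) + 179245} = \sqrt{\left(301 + 9576\right) + 179245} = \sqrt{9877 + 179245} = \sqrt{189122}$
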